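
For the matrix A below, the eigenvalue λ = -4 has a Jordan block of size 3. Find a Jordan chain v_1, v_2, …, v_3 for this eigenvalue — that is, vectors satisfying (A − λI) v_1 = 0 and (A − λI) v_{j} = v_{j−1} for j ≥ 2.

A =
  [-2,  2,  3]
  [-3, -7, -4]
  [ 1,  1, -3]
A Jordan chain for λ = -4 of length 3:
v_1 = (1, -1, 0)ᵀ
v_2 = (2, -3, 1)ᵀ
v_3 = (1, 0, 0)ᵀ

Let N = A − (-4)·I. We want v_3 with N^3 v_3 = 0 but N^2 v_3 ≠ 0; then v_{j-1} := N · v_j for j = 3, …, 2.

Pick v_3 = (1, 0, 0)ᵀ.
Then v_2 = N · v_3 = (2, -3, 1)ᵀ.
Then v_1 = N · v_2 = (1, -1, 0)ᵀ.

Sanity check: (A − (-4)·I) v_1 = (0, 0, 0)ᵀ = 0. ✓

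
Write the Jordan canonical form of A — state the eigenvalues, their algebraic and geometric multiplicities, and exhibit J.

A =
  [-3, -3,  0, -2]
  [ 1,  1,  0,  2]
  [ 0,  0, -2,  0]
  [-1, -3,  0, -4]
J_2(-2) ⊕ J_1(-2) ⊕ J_1(-2)

The characteristic polynomial is
  det(x·I − A) = x^4 + 8*x^3 + 24*x^2 + 32*x + 16 = (x + 2)^4

Eigenvalues and multiplicities (the geometric multiplicity of λ is n − rank(A − λI), which equals the number of Jordan blocks for λ):
  λ = -2: algebraic multiplicity = 4, geometric multiplicity = 3

Determining the block sizes for each eigenvalue:
  λ = -2: 3 blocks summing to 4 forces exactly one block of size 2 and the rest size 1 → block sizes [2, 1, 1]

Assembling the blocks gives a Jordan form
J =
  [-2,  1,  0,  0]
  [ 0, -2,  0,  0]
  [ 0,  0, -2,  0]
  [ 0,  0,  0, -2]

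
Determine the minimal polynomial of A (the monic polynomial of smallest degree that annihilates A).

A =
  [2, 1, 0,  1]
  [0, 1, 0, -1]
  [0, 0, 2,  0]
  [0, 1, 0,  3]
x^2 - 4*x + 4

The characteristic polynomial is χ_A(x) = (x - 2)^4, so the eigenvalues are known. The minimal polynomial is
  m_A(x) = Π_λ (x − λ)^{k_λ}
where k_λ is the size of the *largest* Jordan block for λ (equivalently, the smallest k with (A − λI)^k v = 0 for every generalised eigenvector v of λ).

  λ = 2: largest Jordan block has size 2, contributing (x − 2)^2

So m_A(x) = (x - 2)^2 = x^2 - 4*x + 4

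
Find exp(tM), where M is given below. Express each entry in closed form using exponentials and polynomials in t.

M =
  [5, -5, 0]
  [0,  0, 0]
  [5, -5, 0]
e^{tM} =
  [exp(5*t), 1 - exp(5*t), 0]
  [0, 1, 0]
  [exp(5*t) - 1, 1 - exp(5*t), 1]

Strategy: write M = P · J · P⁻¹ where J is a Jordan canonical form, so e^{tM} = P · e^{tJ} · P⁻¹, and e^{tJ} can be computed block-by-block.

M has Jordan form
J =
  [0, 0, 0]
  [0, 0, 0]
  [0, 0, 5]
(up to reordering of blocks).

Per-block formulas:
  For a 1×1 block at λ = 0: exp(t · [0]) = [e^(0t)].
  For a 1×1 block at λ = 5: exp(t · [5]) = [e^(5t)].

After assembling e^{tJ} and conjugating by P, we get:

e^{tM} =
  [exp(5*t), 1 - exp(5*t), 0]
  [0, 1, 0]
  [exp(5*t) - 1, 1 - exp(5*t), 1]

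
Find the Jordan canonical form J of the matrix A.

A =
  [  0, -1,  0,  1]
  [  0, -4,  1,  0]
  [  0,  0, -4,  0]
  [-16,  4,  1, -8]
J_2(-4) ⊕ J_2(-4)

The characteristic polynomial is
  det(x·I − A) = x^4 + 16*x^3 + 96*x^2 + 256*x + 256 = (x + 4)^4

Eigenvalues and multiplicities (the geometric multiplicity of λ is n − rank(A − λI), which equals the number of Jordan blocks for λ):
  λ = -4: algebraic multiplicity = 4, geometric multiplicity = 2

Determining the block sizes for each eigenvalue:
  λ = -4: with am = 4 and gm = 2, the partition is not yet determined (e.g. several partitions of 4 into 2 parts exist). Let N = A − (-4)·I. Computing rank(N^1) = 2, rank(N^2) = 0; the number of blocks of size ≥ j is rank(N^{j−1}) − rank(N^j), giving [2, 2]. So we have 2 block(s) of size 2 → block sizes [2, 2]

Assembling the blocks gives a Jordan form
J =
  [-4,  1,  0,  0]
  [ 0, -4,  0,  0]
  [ 0,  0, -4,  1]
  [ 0,  0,  0, -4]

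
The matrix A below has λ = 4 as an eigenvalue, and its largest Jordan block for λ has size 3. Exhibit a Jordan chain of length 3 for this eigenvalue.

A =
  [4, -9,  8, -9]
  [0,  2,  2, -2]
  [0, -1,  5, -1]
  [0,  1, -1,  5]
A Jordan chain for λ = 4 of length 3:
v_1 = (1, 0, 0, 0)ᵀ
v_2 = (-9, -2, -1, 1)ᵀ
v_3 = (0, 1, 0, 0)ᵀ

Let N = A − (4)·I. We want v_3 with N^3 v_3 = 0 but N^2 v_3 ≠ 0; then v_{j-1} := N · v_j for j = 3, …, 2.

Pick v_3 = (0, 1, 0, 0)ᵀ.
Then v_2 = N · v_3 = (-9, -2, -1, 1)ᵀ.
Then v_1 = N · v_2 = (1, 0, 0, 0)ᵀ.

Sanity check: (A − (4)·I) v_1 = (0, 0, 0, 0)ᵀ = 0. ✓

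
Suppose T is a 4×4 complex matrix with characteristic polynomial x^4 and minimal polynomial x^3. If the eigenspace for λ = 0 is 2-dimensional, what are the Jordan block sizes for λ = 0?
Block sizes for λ = 0: [3, 1]

Step 1 — from the characteristic polynomial, algebraic multiplicity of λ = 0 is 4. From dim ker(T − (0)·I) = 2, there are exactly 2 Jordan blocks for λ = 0.
Step 2 — from the minimal polynomial, the factor (x − 0)^3 tells us the largest block for λ = 0 has size 3.
Step 3 — with total size 4, 2 blocks, and largest block 3, the block sizes (in nonincreasing order) are [3, 1].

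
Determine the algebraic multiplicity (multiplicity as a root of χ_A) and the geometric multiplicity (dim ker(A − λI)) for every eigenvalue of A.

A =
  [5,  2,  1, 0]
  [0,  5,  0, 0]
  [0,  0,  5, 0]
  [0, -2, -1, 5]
λ = 5: alg = 4, geom = 3

Step 1 — factor the characteristic polynomial to read off the algebraic multiplicities:
  χ_A(x) = (x - 5)^4

Step 2 — compute geometric multiplicities via the rank-nullity identity g(λ) = n − rank(A − λI):
  rank(A − (5)·I) = 1, so dim ker(A − (5)·I) = n − 1 = 3

Summary:
  λ = 5: algebraic multiplicity = 4, geometric multiplicity = 3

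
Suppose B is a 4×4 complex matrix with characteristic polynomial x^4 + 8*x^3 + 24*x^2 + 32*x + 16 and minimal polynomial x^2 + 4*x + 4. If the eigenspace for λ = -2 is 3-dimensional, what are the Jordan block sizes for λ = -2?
Block sizes for λ = -2: [2, 1, 1]

Step 1 — from the characteristic polynomial, algebraic multiplicity of λ = -2 is 4. From dim ker(B − (-2)·I) = 3, there are exactly 3 Jordan blocks for λ = -2.
Step 2 — from the minimal polynomial, the factor (x + 2)^2 tells us the largest block for λ = -2 has size 2.
Step 3 — with total size 4, 3 blocks, and largest block 2, the block sizes (in nonincreasing order) are [2, 1, 1].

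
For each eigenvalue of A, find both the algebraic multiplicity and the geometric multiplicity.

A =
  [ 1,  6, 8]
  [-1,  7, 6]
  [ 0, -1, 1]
λ = 3: alg = 3, geom = 1

Step 1 — factor the characteristic polynomial to read off the algebraic multiplicities:
  χ_A(x) = (x - 3)^3

Step 2 — compute geometric multiplicities via the rank-nullity identity g(λ) = n − rank(A − λI):
  rank(A − (3)·I) = 2, so dim ker(A − (3)·I) = n − 2 = 1

Summary:
  λ = 3: algebraic multiplicity = 3, geometric multiplicity = 1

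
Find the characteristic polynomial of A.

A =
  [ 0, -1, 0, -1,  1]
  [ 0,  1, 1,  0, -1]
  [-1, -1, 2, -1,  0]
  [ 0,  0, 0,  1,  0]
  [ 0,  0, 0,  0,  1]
x^5 - 5*x^4 + 10*x^3 - 10*x^2 + 5*x - 1

Expanding det(x·I − A) (e.g. by cofactor expansion or by noting that A is similar to its Jordan form J, which has the same characteristic polynomial as A) gives
  χ_A(x) = x^5 - 5*x^4 + 10*x^3 - 10*x^2 + 5*x - 1
which factors as (x - 1)^5. The eigenvalues (with algebraic multiplicities) are λ = 1 with multiplicity 5.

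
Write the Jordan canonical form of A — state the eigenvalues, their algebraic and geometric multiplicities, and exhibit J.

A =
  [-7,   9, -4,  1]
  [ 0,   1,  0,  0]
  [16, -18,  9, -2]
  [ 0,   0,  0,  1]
J_2(1) ⊕ J_1(1) ⊕ J_1(1)

The characteristic polynomial is
  det(x·I − A) = x^4 - 4*x^3 + 6*x^2 - 4*x + 1 = (x - 1)^4

Eigenvalues and multiplicities (the geometric multiplicity of λ is n − rank(A − λI), which equals the number of Jordan blocks for λ):
  λ = 1: algebraic multiplicity = 4, geometric multiplicity = 3

Determining the block sizes for each eigenvalue:
  λ = 1: 3 blocks summing to 4 forces exactly one block of size 2 and the rest size 1 → block sizes [2, 1, 1]

Assembling the blocks gives a Jordan form
J =
  [1, 1, 0, 0]
  [0, 1, 0, 0]
  [0, 0, 1, 0]
  [0, 0, 0, 1]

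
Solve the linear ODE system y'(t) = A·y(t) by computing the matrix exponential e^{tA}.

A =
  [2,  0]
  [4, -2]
e^{tA} =
  [exp(2*t), 0]
  [exp(2*t) - exp(-2*t), exp(-2*t)]

Strategy: write A = P · J · P⁻¹ where J is a Jordan canonical form, so e^{tA} = P · e^{tJ} · P⁻¹, and e^{tJ} can be computed block-by-block.

A has Jordan form
J =
  [-2, 0]
  [ 0, 2]
(up to reordering of blocks).

Per-block formulas:
  For a 1×1 block at λ = 2: exp(t · [2]) = [e^(2t)].
  For a 1×1 block at λ = -2: exp(t · [-2]) = [e^(-2t)].

After assembling e^{tJ} and conjugating by P, we get:

e^{tA} =
  [exp(2*t), 0]
  [exp(2*t) - exp(-2*t), exp(-2*t)]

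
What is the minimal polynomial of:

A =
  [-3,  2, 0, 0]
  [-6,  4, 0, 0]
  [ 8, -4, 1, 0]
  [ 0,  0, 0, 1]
x^2 - x

The characteristic polynomial is χ_A(x) = x*(x - 1)^3, so the eigenvalues are known. The minimal polynomial is
  m_A(x) = Π_λ (x − λ)^{k_λ}
where k_λ is the size of the *largest* Jordan block for λ (equivalently, the smallest k with (A − λI)^k v = 0 for every generalised eigenvector v of λ).

  λ = 0: largest Jordan block has size 1, contributing (x − 0)
  λ = 1: largest Jordan block has size 1, contributing (x − 1)

So m_A(x) = x*(x - 1) = x^2 - x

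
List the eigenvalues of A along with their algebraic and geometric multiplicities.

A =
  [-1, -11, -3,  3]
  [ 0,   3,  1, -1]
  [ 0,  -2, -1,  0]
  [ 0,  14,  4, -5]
λ = -1: alg = 4, geom = 2

Step 1 — factor the characteristic polynomial to read off the algebraic multiplicities:
  χ_A(x) = (x + 1)^4

Step 2 — compute geometric multiplicities via the rank-nullity identity g(λ) = n − rank(A − λI):
  rank(A − (-1)·I) = 2, so dim ker(A − (-1)·I) = n − 2 = 2

Summary:
  λ = -1: algebraic multiplicity = 4, geometric multiplicity = 2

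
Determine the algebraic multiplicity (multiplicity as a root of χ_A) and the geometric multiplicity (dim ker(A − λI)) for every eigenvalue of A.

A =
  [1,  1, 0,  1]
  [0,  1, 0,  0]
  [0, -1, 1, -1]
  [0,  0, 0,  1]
λ = 1: alg = 4, geom = 3

Step 1 — factor the characteristic polynomial to read off the algebraic multiplicities:
  χ_A(x) = (x - 1)^4

Step 2 — compute geometric multiplicities via the rank-nullity identity g(λ) = n − rank(A − λI):
  rank(A − (1)·I) = 1, so dim ker(A − (1)·I) = n − 1 = 3

Summary:
  λ = 1: algebraic multiplicity = 4, geometric multiplicity = 3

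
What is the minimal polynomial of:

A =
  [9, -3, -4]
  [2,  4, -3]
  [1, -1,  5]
x^3 - 18*x^2 + 108*x - 216

The characteristic polynomial is χ_A(x) = (x - 6)^3, so the eigenvalues are known. The minimal polynomial is
  m_A(x) = Π_λ (x − λ)^{k_λ}
where k_λ is the size of the *largest* Jordan block for λ (equivalently, the smallest k with (A − λI)^k v = 0 for every generalised eigenvector v of λ).

  λ = 6: largest Jordan block has size 3, contributing (x − 6)^3

So m_A(x) = (x - 6)^3 = x^3 - 18*x^2 + 108*x - 216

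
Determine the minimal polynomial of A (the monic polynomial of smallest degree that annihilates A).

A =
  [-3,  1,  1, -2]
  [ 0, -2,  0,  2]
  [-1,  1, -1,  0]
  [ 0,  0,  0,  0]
x^3 + 4*x^2 + 4*x

The characteristic polynomial is χ_A(x) = x*(x + 2)^3, so the eigenvalues are known. The minimal polynomial is
  m_A(x) = Π_λ (x − λ)^{k_λ}
where k_λ is the size of the *largest* Jordan block for λ (equivalently, the smallest k with (A − λI)^k v = 0 for every generalised eigenvector v of λ).

  λ = -2: largest Jordan block has size 2, contributing (x + 2)^2
  λ = 0: largest Jordan block has size 1, contributing (x − 0)

So m_A(x) = x*(x + 2)^2 = x^3 + 4*x^2 + 4*x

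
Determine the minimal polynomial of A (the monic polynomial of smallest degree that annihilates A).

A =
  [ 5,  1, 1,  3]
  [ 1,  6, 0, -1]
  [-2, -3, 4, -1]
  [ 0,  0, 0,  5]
x^3 - 15*x^2 + 75*x - 125

The characteristic polynomial is χ_A(x) = (x - 5)^4, so the eigenvalues are known. The minimal polynomial is
  m_A(x) = Π_λ (x − λ)^{k_λ}
where k_λ is the size of the *largest* Jordan block for λ (equivalently, the smallest k with (A − λI)^k v = 0 for every generalised eigenvector v of λ).

  λ = 5: largest Jordan block has size 3, contributing (x − 5)^3

So m_A(x) = (x - 5)^3 = x^3 - 15*x^2 + 75*x - 125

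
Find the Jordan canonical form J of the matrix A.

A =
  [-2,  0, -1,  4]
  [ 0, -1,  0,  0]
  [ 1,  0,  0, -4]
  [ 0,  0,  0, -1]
J_2(-1) ⊕ J_1(-1) ⊕ J_1(-1)

The characteristic polynomial is
  det(x·I − A) = x^4 + 4*x^3 + 6*x^2 + 4*x + 1 = (x + 1)^4

Eigenvalues and multiplicities (the geometric multiplicity of λ is n − rank(A − λI), which equals the number of Jordan blocks for λ):
  λ = -1: algebraic multiplicity = 4, geometric multiplicity = 3

Determining the block sizes for each eigenvalue:
  λ = -1: 3 blocks summing to 4 forces exactly one block of size 2 and the rest size 1 → block sizes [2, 1, 1]

Assembling the blocks gives a Jordan form
J =
  [-1,  1,  0,  0]
  [ 0, -1,  0,  0]
  [ 0,  0, -1,  0]
  [ 0,  0,  0, -1]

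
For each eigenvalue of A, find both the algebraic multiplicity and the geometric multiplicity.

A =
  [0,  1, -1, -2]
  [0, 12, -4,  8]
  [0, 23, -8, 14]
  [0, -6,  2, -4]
λ = 0: alg = 4, geom = 2

Step 1 — factor the characteristic polynomial to read off the algebraic multiplicities:
  χ_A(x) = x^4

Step 2 — compute geometric multiplicities via the rank-nullity identity g(λ) = n − rank(A − λI):
  rank(A − (0)·I) = 2, so dim ker(A − (0)·I) = n − 2 = 2

Summary:
  λ = 0: algebraic multiplicity = 4, geometric multiplicity = 2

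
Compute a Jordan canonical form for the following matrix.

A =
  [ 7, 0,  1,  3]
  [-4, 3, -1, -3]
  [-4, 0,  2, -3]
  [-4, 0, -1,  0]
J_2(3) ⊕ J_1(3) ⊕ J_1(3)

The characteristic polynomial is
  det(x·I − A) = x^4 - 12*x^3 + 54*x^2 - 108*x + 81 = (x - 3)^4

Eigenvalues and multiplicities (the geometric multiplicity of λ is n − rank(A − λI), which equals the number of Jordan blocks for λ):
  λ = 3: algebraic multiplicity = 4, geometric multiplicity = 3

Determining the block sizes for each eigenvalue:
  λ = 3: 3 blocks summing to 4 forces exactly one block of size 2 and the rest size 1 → block sizes [2, 1, 1]

Assembling the blocks gives a Jordan form
J =
  [3, 1, 0, 0]
  [0, 3, 0, 0]
  [0, 0, 3, 0]
  [0, 0, 0, 3]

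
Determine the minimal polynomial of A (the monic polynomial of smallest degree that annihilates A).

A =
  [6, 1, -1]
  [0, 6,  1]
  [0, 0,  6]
x^3 - 18*x^2 + 108*x - 216

The characteristic polynomial is χ_A(x) = (x - 6)^3, so the eigenvalues are known. The minimal polynomial is
  m_A(x) = Π_λ (x − λ)^{k_λ}
where k_λ is the size of the *largest* Jordan block for λ (equivalently, the smallest k with (A − λI)^k v = 0 for every generalised eigenvector v of λ).

  λ = 6: largest Jordan block has size 3, contributing (x − 6)^3

So m_A(x) = (x - 6)^3 = x^3 - 18*x^2 + 108*x - 216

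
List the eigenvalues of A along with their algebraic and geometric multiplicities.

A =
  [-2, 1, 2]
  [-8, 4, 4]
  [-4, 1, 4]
λ = 2: alg = 3, geom = 2

Step 1 — factor the characteristic polynomial to read off the algebraic multiplicities:
  χ_A(x) = (x - 2)^3

Step 2 — compute geometric multiplicities via the rank-nullity identity g(λ) = n − rank(A − λI):
  rank(A − (2)·I) = 1, so dim ker(A − (2)·I) = n − 1 = 2

Summary:
  λ = 2: algebraic multiplicity = 3, geometric multiplicity = 2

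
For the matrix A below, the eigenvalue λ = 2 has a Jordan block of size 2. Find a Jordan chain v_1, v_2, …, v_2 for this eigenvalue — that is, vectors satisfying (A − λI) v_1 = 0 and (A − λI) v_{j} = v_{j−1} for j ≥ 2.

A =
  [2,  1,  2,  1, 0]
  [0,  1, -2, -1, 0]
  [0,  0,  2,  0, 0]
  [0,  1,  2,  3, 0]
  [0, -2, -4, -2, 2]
A Jordan chain for λ = 2 of length 2:
v_1 = (1, -1, 0, 1, -2)ᵀ
v_2 = (0, 1, 0, 0, 0)ᵀ

Let N = A − (2)·I. We want v_2 with N^2 v_2 = 0 but N^1 v_2 ≠ 0; then v_{j-1} := N · v_j for j = 2, …, 2.

Pick v_2 = (0, 1, 0, 0, 0)ᵀ.
Then v_1 = N · v_2 = (1, -1, 0, 1, -2)ᵀ.

Sanity check: (A − (2)·I) v_1 = (0, 0, 0, 0, 0)ᵀ = 0. ✓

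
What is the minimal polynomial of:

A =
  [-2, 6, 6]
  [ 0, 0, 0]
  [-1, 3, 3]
x^2 - x

The characteristic polynomial is χ_A(x) = x^2*(x - 1), so the eigenvalues are known. The minimal polynomial is
  m_A(x) = Π_λ (x − λ)^{k_λ}
where k_λ is the size of the *largest* Jordan block for λ (equivalently, the smallest k with (A − λI)^k v = 0 for every generalised eigenvector v of λ).

  λ = 0: largest Jordan block has size 1, contributing (x − 0)
  λ = 1: largest Jordan block has size 1, contributing (x − 1)

So m_A(x) = x*(x - 1) = x^2 - x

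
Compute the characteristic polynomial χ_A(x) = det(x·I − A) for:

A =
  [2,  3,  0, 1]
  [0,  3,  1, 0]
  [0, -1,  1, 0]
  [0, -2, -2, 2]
x^4 - 8*x^3 + 24*x^2 - 32*x + 16

Expanding det(x·I − A) (e.g. by cofactor expansion or by noting that A is similar to its Jordan form J, which has the same characteristic polynomial as A) gives
  χ_A(x) = x^4 - 8*x^3 + 24*x^2 - 32*x + 16
which factors as (x - 2)^4. The eigenvalues (with algebraic multiplicities) are λ = 2 with multiplicity 4.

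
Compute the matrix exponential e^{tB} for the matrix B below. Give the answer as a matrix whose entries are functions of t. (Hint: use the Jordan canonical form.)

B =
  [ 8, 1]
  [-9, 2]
e^{tB} =
  [3*t*exp(5*t) + exp(5*t), t*exp(5*t)]
  [-9*t*exp(5*t), -3*t*exp(5*t) + exp(5*t)]

Strategy: write B = P · J · P⁻¹ where J is a Jordan canonical form, so e^{tB} = P · e^{tJ} · P⁻¹, and e^{tJ} can be computed block-by-block.

B has Jordan form
J =
  [5, 1]
  [0, 5]
(up to reordering of blocks).

Per-block formulas:
  For a 2×2 Jordan block J_2(5): exp(t · J_2(5)) = e^(5t)·(I + t·N), where N is the 2×2 nilpotent shift.

After assembling e^{tJ} and conjugating by P, we get:

e^{tB} =
  [3*t*exp(5*t) + exp(5*t), t*exp(5*t)]
  [-9*t*exp(5*t), -3*t*exp(5*t) + exp(5*t)]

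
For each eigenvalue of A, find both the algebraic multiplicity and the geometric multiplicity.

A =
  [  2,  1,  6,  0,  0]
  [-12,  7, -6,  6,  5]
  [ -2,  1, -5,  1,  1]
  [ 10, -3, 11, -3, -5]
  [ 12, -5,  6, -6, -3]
λ = -4: alg = 2, geom = 1; λ = 2: alg = 3, geom = 1

Step 1 — factor the characteristic polynomial to read off the algebraic multiplicities:
  χ_A(x) = (x - 2)^3*(x + 4)^2

Step 2 — compute geometric multiplicities via the rank-nullity identity g(λ) = n − rank(A − λI):
  rank(A − (-4)·I) = 4, so dim ker(A − (-4)·I) = n − 4 = 1
  rank(A − (2)·I) = 4, so dim ker(A − (2)·I) = n − 4 = 1

Summary:
  λ = -4: algebraic multiplicity = 2, geometric multiplicity = 1
  λ = 2: algebraic multiplicity = 3, geometric multiplicity = 1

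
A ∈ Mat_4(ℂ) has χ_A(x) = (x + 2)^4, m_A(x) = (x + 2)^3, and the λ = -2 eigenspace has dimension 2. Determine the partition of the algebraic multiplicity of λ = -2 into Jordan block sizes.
Block sizes for λ = -2: [3, 1]

Step 1 — from the characteristic polynomial, algebraic multiplicity of λ = -2 is 4. From dim ker(A − (-2)·I) = 2, there are exactly 2 Jordan blocks for λ = -2.
Step 2 — from the minimal polynomial, the factor (x + 2)^3 tells us the largest block for λ = -2 has size 3.
Step 3 — with total size 4, 2 blocks, and largest block 3, the block sizes (in nonincreasing order) are [3, 1].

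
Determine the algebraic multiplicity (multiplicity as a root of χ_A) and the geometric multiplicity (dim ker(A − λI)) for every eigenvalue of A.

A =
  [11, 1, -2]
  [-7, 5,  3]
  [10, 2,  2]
λ = 6: alg = 3, geom = 1

Step 1 — factor the characteristic polynomial to read off the algebraic multiplicities:
  χ_A(x) = (x - 6)^3

Step 2 — compute geometric multiplicities via the rank-nullity identity g(λ) = n − rank(A − λI):
  rank(A − (6)·I) = 2, so dim ker(A − (6)·I) = n − 2 = 1

Summary:
  λ = 6: algebraic multiplicity = 3, geometric multiplicity = 1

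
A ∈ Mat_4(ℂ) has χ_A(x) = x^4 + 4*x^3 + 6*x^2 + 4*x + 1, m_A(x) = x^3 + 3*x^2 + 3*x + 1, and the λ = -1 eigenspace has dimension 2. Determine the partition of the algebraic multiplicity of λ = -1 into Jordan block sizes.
Block sizes for λ = -1: [3, 1]

Step 1 — from the characteristic polynomial, algebraic multiplicity of λ = -1 is 4. From dim ker(A − (-1)·I) = 2, there are exactly 2 Jordan blocks for λ = -1.
Step 2 — from the minimal polynomial, the factor (x + 1)^3 tells us the largest block for λ = -1 has size 3.
Step 3 — with total size 4, 2 blocks, and largest block 3, the block sizes (in nonincreasing order) are [3, 1].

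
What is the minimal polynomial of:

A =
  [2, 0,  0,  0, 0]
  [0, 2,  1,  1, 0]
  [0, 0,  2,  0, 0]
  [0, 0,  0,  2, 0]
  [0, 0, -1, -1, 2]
x^2 - 4*x + 4

The characteristic polynomial is χ_A(x) = (x - 2)^5, so the eigenvalues are known. The minimal polynomial is
  m_A(x) = Π_λ (x − λ)^{k_λ}
where k_λ is the size of the *largest* Jordan block for λ (equivalently, the smallest k with (A − λI)^k v = 0 for every generalised eigenvector v of λ).

  λ = 2: largest Jordan block has size 2, contributing (x − 2)^2

So m_A(x) = (x - 2)^2 = x^2 - 4*x + 4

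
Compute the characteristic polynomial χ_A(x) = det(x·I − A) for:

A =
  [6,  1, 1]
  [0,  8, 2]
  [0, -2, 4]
x^3 - 18*x^2 + 108*x - 216

Expanding det(x·I − A) (e.g. by cofactor expansion or by noting that A is similar to its Jordan form J, which has the same characteristic polynomial as A) gives
  χ_A(x) = x^3 - 18*x^2 + 108*x - 216
which factors as (x - 6)^3. The eigenvalues (with algebraic multiplicities) are λ = 6 with multiplicity 3.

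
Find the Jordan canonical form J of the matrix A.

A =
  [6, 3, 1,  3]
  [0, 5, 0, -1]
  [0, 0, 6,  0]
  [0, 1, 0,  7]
J_2(6) ⊕ J_2(6)

The characteristic polynomial is
  det(x·I − A) = x^4 - 24*x^3 + 216*x^2 - 864*x + 1296 = (x - 6)^4

Eigenvalues and multiplicities (the geometric multiplicity of λ is n − rank(A − λI), which equals the number of Jordan blocks for λ):
  λ = 6: algebraic multiplicity = 4, geometric multiplicity = 2

Determining the block sizes for each eigenvalue:
  λ = 6: with am = 4 and gm = 2, the partition is not yet determined (e.g. several partitions of 4 into 2 parts exist). Let N = A − (6)·I. Computing rank(N^1) = 2, rank(N^2) = 0; the number of blocks of size ≥ j is rank(N^{j−1}) − rank(N^j), giving [2, 2]. So we have 2 block(s) of size 2 → block sizes [2, 2]

Assembling the blocks gives a Jordan form
J =
  [6, 1, 0, 0]
  [0, 6, 0, 0]
  [0, 0, 6, 1]
  [0, 0, 0, 6]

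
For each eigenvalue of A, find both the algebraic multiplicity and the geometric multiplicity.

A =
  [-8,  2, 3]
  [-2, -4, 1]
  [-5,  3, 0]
λ = -4: alg = 3, geom = 1

Step 1 — factor the characteristic polynomial to read off the algebraic multiplicities:
  χ_A(x) = (x + 4)^3

Step 2 — compute geometric multiplicities via the rank-nullity identity g(λ) = n − rank(A − λI):
  rank(A − (-4)·I) = 2, so dim ker(A − (-4)·I) = n − 2 = 1

Summary:
  λ = -4: algebraic multiplicity = 3, geometric multiplicity = 1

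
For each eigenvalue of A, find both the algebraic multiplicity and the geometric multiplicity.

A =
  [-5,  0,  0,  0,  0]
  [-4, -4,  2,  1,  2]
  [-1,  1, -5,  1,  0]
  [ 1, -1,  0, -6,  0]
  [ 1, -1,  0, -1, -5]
λ = -5: alg = 5, geom = 3

Step 1 — factor the characteristic polynomial to read off the algebraic multiplicities:
  χ_A(x) = (x + 5)^5

Step 2 — compute geometric multiplicities via the rank-nullity identity g(λ) = n − rank(A − λI):
  rank(A − (-5)·I) = 2, so dim ker(A − (-5)·I) = n − 2 = 3

Summary:
  λ = -5: algebraic multiplicity = 5, geometric multiplicity = 3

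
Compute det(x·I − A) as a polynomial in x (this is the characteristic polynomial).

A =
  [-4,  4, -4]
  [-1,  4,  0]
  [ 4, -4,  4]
x^3 - 4*x^2 + 4*x

Expanding det(x·I − A) (e.g. by cofactor expansion or by noting that A is similar to its Jordan form J, which has the same characteristic polynomial as A) gives
  χ_A(x) = x^3 - 4*x^2 + 4*x
which factors as x*(x - 2)^2. The eigenvalues (with algebraic multiplicities) are λ = 0 with multiplicity 1, λ = 2 with multiplicity 2.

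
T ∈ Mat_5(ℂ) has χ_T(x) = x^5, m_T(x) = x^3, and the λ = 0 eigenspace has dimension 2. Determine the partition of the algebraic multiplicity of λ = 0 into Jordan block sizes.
Block sizes for λ = 0: [3, 2]

Step 1 — from the characteristic polynomial, algebraic multiplicity of λ = 0 is 5. From dim ker(T − (0)·I) = 2, there are exactly 2 Jordan blocks for λ = 0.
Step 2 — from the minimal polynomial, the factor (x − 0)^3 tells us the largest block for λ = 0 has size 3.
Step 3 — with total size 5, 2 blocks, and largest block 3, the block sizes (in nonincreasing order) are [3, 2].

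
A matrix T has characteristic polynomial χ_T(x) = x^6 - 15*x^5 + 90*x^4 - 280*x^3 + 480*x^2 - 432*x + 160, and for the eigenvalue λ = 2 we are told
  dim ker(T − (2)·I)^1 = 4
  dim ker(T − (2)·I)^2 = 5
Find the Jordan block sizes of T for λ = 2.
Block sizes for λ = 2: [2, 1, 1, 1]

From the dimensions of kernels of powers, the number of Jordan blocks of size at least j is d_j − d_{j−1} where d_j = dim ker(N^j) (with d_0 = 0). Computing the differences gives [4, 1].
The number of blocks of size exactly k is (#blocks of size ≥ k) − (#blocks of size ≥ k + 1), so the partition is: 3 block(s) of size 1, 1 block(s) of size 2.
In nonincreasing order the block sizes are [2, 1, 1, 1].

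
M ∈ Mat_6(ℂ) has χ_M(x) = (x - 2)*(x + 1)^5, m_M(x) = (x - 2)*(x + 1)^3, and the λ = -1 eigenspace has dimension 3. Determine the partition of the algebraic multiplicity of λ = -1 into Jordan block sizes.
Block sizes for λ = -1: [3, 1, 1]

Step 1 — from the characteristic polynomial, algebraic multiplicity of λ = -1 is 5. From dim ker(M − (-1)·I) = 3, there are exactly 3 Jordan blocks for λ = -1.
Step 2 — from the minimal polynomial, the factor (x + 1)^3 tells us the largest block for λ = -1 has size 3.
Step 3 — with total size 5, 3 blocks, and largest block 3, the block sizes (in nonincreasing order) are [3, 1, 1].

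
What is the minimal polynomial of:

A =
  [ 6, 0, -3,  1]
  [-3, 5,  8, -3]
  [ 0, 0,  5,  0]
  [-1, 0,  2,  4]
x^3 - 15*x^2 + 75*x - 125

The characteristic polynomial is χ_A(x) = (x - 5)^4, so the eigenvalues are known. The minimal polynomial is
  m_A(x) = Π_λ (x − λ)^{k_λ}
where k_λ is the size of the *largest* Jordan block for λ (equivalently, the smallest k with (A − λI)^k v = 0 for every generalised eigenvector v of λ).

  λ = 5: largest Jordan block has size 3, contributing (x − 5)^3

So m_A(x) = (x - 5)^3 = x^3 - 15*x^2 + 75*x - 125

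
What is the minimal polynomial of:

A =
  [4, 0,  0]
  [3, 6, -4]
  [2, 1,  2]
x^3 - 12*x^2 + 48*x - 64

The characteristic polynomial is χ_A(x) = (x - 4)^3, so the eigenvalues are known. The minimal polynomial is
  m_A(x) = Π_λ (x − λ)^{k_λ}
where k_λ is the size of the *largest* Jordan block for λ (equivalently, the smallest k with (A − λI)^k v = 0 for every generalised eigenvector v of λ).

  λ = 4: largest Jordan block has size 3, contributing (x − 4)^3

So m_A(x) = (x - 4)^3 = x^3 - 12*x^2 + 48*x - 64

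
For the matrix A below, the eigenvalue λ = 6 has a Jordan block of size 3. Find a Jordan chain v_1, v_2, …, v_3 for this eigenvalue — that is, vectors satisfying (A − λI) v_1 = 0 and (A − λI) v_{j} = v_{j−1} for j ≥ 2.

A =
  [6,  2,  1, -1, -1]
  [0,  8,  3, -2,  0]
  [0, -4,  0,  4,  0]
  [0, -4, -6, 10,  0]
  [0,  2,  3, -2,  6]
A Jordan chain for λ = 6 of length 3:
v_1 = (2, 0, 0, 0, 0)ᵀ
v_2 = (2, 2, -4, -4, 2)ᵀ
v_3 = (0, 1, 0, 0, 0)ᵀ

Let N = A − (6)·I. We want v_3 with N^3 v_3 = 0 but N^2 v_3 ≠ 0; then v_{j-1} := N · v_j for j = 3, …, 2.

Pick v_3 = (0, 1, 0, 0, 0)ᵀ.
Then v_2 = N · v_3 = (2, 2, -4, -4, 2)ᵀ.
Then v_1 = N · v_2 = (2, 0, 0, 0, 0)ᵀ.

Sanity check: (A − (6)·I) v_1 = (0, 0, 0, 0, 0)ᵀ = 0. ✓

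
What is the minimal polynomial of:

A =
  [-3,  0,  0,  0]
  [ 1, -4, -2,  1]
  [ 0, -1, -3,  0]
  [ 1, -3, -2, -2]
x^3 + 9*x^2 + 27*x + 27

The characteristic polynomial is χ_A(x) = (x + 3)^4, so the eigenvalues are known. The minimal polynomial is
  m_A(x) = Π_λ (x − λ)^{k_λ}
where k_λ is the size of the *largest* Jordan block for λ (equivalently, the smallest k with (A − λI)^k v = 0 for every generalised eigenvector v of λ).

  λ = -3: largest Jordan block has size 3, contributing (x + 3)^3

So m_A(x) = (x + 3)^3 = x^3 + 9*x^2 + 27*x + 27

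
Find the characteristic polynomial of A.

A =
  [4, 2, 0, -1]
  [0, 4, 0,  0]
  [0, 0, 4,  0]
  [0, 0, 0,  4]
x^4 - 16*x^3 + 96*x^2 - 256*x + 256

Expanding det(x·I − A) (e.g. by cofactor expansion or by noting that A is similar to its Jordan form J, which has the same characteristic polynomial as A) gives
  χ_A(x) = x^4 - 16*x^3 + 96*x^2 - 256*x + 256
which factors as (x - 4)^4. The eigenvalues (with algebraic multiplicities) are λ = 4 with multiplicity 4.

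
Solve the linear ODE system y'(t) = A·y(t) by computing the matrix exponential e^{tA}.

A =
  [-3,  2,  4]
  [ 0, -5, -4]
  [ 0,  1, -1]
e^{tA} =
  [exp(-3*t), 2*t*exp(-3*t), 4*t*exp(-3*t)]
  [0, -2*t*exp(-3*t) + exp(-3*t), -4*t*exp(-3*t)]
  [0, t*exp(-3*t), 2*t*exp(-3*t) + exp(-3*t)]

Strategy: write A = P · J · P⁻¹ where J is a Jordan canonical form, so e^{tA} = P · e^{tJ} · P⁻¹, and e^{tJ} can be computed block-by-block.

A has Jordan form
J =
  [-3,  1,  0]
  [ 0, -3,  0]
  [ 0,  0, -3]
(up to reordering of blocks).

Per-block formulas:
  For a 1×1 block at λ = -3: exp(t · [-3]) = [e^(-3t)].
  For a 2×2 Jordan block J_2(-3): exp(t · J_2(-3)) = e^(-3t)·(I + t·N), where N is the 2×2 nilpotent shift.

After assembling e^{tJ} and conjugating by P, we get:

e^{tA} =
  [exp(-3*t), 2*t*exp(-3*t), 4*t*exp(-3*t)]
  [0, -2*t*exp(-3*t) + exp(-3*t), -4*t*exp(-3*t)]
  [0, t*exp(-3*t), 2*t*exp(-3*t) + exp(-3*t)]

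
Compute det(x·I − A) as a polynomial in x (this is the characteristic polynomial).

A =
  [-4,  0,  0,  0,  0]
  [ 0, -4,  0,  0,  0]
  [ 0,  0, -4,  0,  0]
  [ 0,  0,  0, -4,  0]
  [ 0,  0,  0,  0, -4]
x^5 + 20*x^4 + 160*x^3 + 640*x^2 + 1280*x + 1024

Expanding det(x·I − A) (e.g. by cofactor expansion or by noting that A is similar to its Jordan form J, which has the same characteristic polynomial as A) gives
  χ_A(x) = x^5 + 20*x^4 + 160*x^3 + 640*x^2 + 1280*x + 1024
which factors as (x + 4)^5. The eigenvalues (with algebraic multiplicities) are λ = -4 with multiplicity 5.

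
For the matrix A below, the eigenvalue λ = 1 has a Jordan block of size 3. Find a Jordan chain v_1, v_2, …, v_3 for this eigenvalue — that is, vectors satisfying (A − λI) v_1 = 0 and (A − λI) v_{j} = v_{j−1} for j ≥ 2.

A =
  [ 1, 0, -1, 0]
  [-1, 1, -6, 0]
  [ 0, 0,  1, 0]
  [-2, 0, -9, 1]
A Jordan chain for λ = 1 of length 3:
v_1 = (0, 1, 0, 2)ᵀ
v_2 = (-1, -6, 0, -9)ᵀ
v_3 = (0, 0, 1, 0)ᵀ

Let N = A − (1)·I. We want v_3 with N^3 v_3 = 0 but N^2 v_3 ≠ 0; then v_{j-1} := N · v_j for j = 3, …, 2.

Pick v_3 = (0, 0, 1, 0)ᵀ.
Then v_2 = N · v_3 = (-1, -6, 0, -9)ᵀ.
Then v_1 = N · v_2 = (0, 1, 0, 2)ᵀ.

Sanity check: (A − (1)·I) v_1 = (0, 0, 0, 0)ᵀ = 0. ✓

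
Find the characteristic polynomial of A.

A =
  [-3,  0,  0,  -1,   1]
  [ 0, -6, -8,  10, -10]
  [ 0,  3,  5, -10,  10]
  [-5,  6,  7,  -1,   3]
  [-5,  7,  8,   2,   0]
x^5 + 5*x^4 - 5*x^3 - 45*x^2 + 108

Expanding det(x·I − A) (e.g. by cofactor expansion or by noting that A is similar to its Jordan form J, which has the same characteristic polynomial as A) gives
  χ_A(x) = x^5 + 5*x^4 - 5*x^3 - 45*x^2 + 108
which factors as (x - 2)^2*(x + 3)^3. The eigenvalues (with algebraic multiplicities) are λ = -3 with multiplicity 3, λ = 2 with multiplicity 2.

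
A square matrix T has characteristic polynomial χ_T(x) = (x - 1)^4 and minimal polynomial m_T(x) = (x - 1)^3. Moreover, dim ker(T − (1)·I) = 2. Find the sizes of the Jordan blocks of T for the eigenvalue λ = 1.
Block sizes for λ = 1: [3, 1]

Step 1 — from the characteristic polynomial, algebraic multiplicity of λ = 1 is 4. From dim ker(T − (1)·I) = 2, there are exactly 2 Jordan blocks for λ = 1.
Step 2 — from the minimal polynomial, the factor (x − 1)^3 tells us the largest block for λ = 1 has size 3.
Step 3 — with total size 4, 2 blocks, and largest block 3, the block sizes (in nonincreasing order) are [3, 1].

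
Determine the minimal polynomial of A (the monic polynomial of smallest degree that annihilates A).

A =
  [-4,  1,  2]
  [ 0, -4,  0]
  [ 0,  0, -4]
x^2 + 8*x + 16

The characteristic polynomial is χ_A(x) = (x + 4)^3, so the eigenvalues are known. The minimal polynomial is
  m_A(x) = Π_λ (x − λ)^{k_λ}
where k_λ is the size of the *largest* Jordan block for λ (equivalently, the smallest k with (A − λI)^k v = 0 for every generalised eigenvector v of λ).

  λ = -4: largest Jordan block has size 2, contributing (x + 4)^2

So m_A(x) = (x + 4)^2 = x^2 + 8*x + 16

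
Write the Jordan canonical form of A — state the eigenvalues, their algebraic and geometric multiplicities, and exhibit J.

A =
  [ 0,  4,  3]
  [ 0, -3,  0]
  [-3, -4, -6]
J_2(-3) ⊕ J_1(-3)

The characteristic polynomial is
  det(x·I − A) = x^3 + 9*x^2 + 27*x + 27 = (x + 3)^3

Eigenvalues and multiplicities (the geometric multiplicity of λ is n − rank(A − λI), which equals the number of Jordan blocks for λ):
  λ = -3: algebraic multiplicity = 3, geometric multiplicity = 2

Determining the block sizes for each eigenvalue:
  λ = -3: 2 blocks summing to 3 forces exactly one block of size 2 and the rest size 1 → block sizes [2, 1]

Assembling the blocks gives a Jordan form
J =
  [-3,  1,  0]
  [ 0, -3,  0]
  [ 0,  0, -3]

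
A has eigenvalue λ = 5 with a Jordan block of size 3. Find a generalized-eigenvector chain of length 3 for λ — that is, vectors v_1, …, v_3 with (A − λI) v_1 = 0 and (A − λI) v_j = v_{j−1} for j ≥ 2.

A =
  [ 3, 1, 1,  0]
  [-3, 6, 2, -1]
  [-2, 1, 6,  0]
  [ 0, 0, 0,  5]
A Jordan chain for λ = 5 of length 3:
v_1 = (-1, -1, -1, 0)ᵀ
v_2 = (-2, -3, -2, 0)ᵀ
v_3 = (1, 0, 0, 0)ᵀ

Let N = A − (5)·I. We want v_3 with N^3 v_3 = 0 but N^2 v_3 ≠ 0; then v_{j-1} := N · v_j for j = 3, …, 2.

Pick v_3 = (1, 0, 0, 0)ᵀ.
Then v_2 = N · v_3 = (-2, -3, -2, 0)ᵀ.
Then v_1 = N · v_2 = (-1, -1, -1, 0)ᵀ.

Sanity check: (A − (5)·I) v_1 = (0, 0, 0, 0)ᵀ = 0. ✓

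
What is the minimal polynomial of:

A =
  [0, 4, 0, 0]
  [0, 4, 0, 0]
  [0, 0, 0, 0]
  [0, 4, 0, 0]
x^2 - 4*x

The characteristic polynomial is χ_A(x) = x^3*(x - 4), so the eigenvalues are known. The minimal polynomial is
  m_A(x) = Π_λ (x − λ)^{k_λ}
where k_λ is the size of the *largest* Jordan block for λ (equivalently, the smallest k with (A − λI)^k v = 0 for every generalised eigenvector v of λ).

  λ = 0: largest Jordan block has size 1, contributing (x − 0)
  λ = 4: largest Jordan block has size 1, contributing (x − 4)

So m_A(x) = x*(x - 4) = x^2 - 4*x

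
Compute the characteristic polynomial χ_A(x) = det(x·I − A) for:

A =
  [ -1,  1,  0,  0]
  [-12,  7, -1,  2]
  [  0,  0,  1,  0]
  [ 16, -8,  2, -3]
x^4 - 4*x^3 + 6*x^2 - 4*x + 1

Expanding det(x·I − A) (e.g. by cofactor expansion or by noting that A is similar to its Jordan form J, which has the same characteristic polynomial as A) gives
  χ_A(x) = x^4 - 4*x^3 + 6*x^2 - 4*x + 1
which factors as (x - 1)^4. The eigenvalues (with algebraic multiplicities) are λ = 1 with multiplicity 4.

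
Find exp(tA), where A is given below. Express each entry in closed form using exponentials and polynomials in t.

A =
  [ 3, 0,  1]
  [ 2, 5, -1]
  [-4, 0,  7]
e^{tA} =
  [-2*t*exp(5*t) + exp(5*t), 0, t*exp(5*t)]
  [2*t*exp(5*t), exp(5*t), -t*exp(5*t)]
  [-4*t*exp(5*t), 0, 2*t*exp(5*t) + exp(5*t)]

Strategy: write A = P · J · P⁻¹ where J is a Jordan canonical form, so e^{tA} = P · e^{tJ} · P⁻¹, and e^{tJ} can be computed block-by-block.

A has Jordan form
J =
  [5, 1, 0]
  [0, 5, 0]
  [0, 0, 5]
(up to reordering of blocks).

Per-block formulas:
  For a 2×2 Jordan block J_2(5): exp(t · J_2(5)) = e^(5t)·(I + t·N), where N is the 2×2 nilpotent shift.
  For a 1×1 block at λ = 5: exp(t · [5]) = [e^(5t)].

After assembling e^{tJ} and conjugating by P, we get:

e^{tA} =
  [-2*t*exp(5*t) + exp(5*t), 0, t*exp(5*t)]
  [2*t*exp(5*t), exp(5*t), -t*exp(5*t)]
  [-4*t*exp(5*t), 0, 2*t*exp(5*t) + exp(5*t)]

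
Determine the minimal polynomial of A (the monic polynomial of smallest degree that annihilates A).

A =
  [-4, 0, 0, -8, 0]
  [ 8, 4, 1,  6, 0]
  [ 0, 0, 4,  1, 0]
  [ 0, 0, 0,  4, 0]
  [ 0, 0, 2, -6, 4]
x^4 - 8*x^3 + 128*x - 256

The characteristic polynomial is χ_A(x) = (x - 4)^4*(x + 4), so the eigenvalues are known. The minimal polynomial is
  m_A(x) = Π_λ (x − λ)^{k_λ}
where k_λ is the size of the *largest* Jordan block for λ (equivalently, the smallest k with (A − λI)^k v = 0 for every generalised eigenvector v of λ).

  λ = -4: largest Jordan block has size 1, contributing (x + 4)
  λ = 4: largest Jordan block has size 3, contributing (x − 4)^3

So m_A(x) = (x - 4)^3*(x + 4) = x^4 - 8*x^3 + 128*x - 256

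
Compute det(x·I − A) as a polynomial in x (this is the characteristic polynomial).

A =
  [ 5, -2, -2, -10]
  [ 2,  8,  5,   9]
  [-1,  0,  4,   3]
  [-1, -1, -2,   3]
x^4 - 20*x^3 + 150*x^2 - 500*x + 625

Expanding det(x·I − A) (e.g. by cofactor expansion or by noting that A is similar to its Jordan form J, which has the same characteristic polynomial as A) gives
  χ_A(x) = x^4 - 20*x^3 + 150*x^2 - 500*x + 625
which factors as (x - 5)^4. The eigenvalues (with algebraic multiplicities) are λ = 5 with multiplicity 4.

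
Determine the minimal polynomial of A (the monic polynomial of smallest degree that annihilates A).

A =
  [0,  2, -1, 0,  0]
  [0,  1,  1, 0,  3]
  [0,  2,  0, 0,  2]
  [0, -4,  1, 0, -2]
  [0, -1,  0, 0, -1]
x^3

The characteristic polynomial is χ_A(x) = x^5, so the eigenvalues are known. The minimal polynomial is
  m_A(x) = Π_λ (x − λ)^{k_λ}
where k_λ is the size of the *largest* Jordan block for λ (equivalently, the smallest k with (A − λI)^k v = 0 for every generalised eigenvector v of λ).

  λ = 0: largest Jordan block has size 3, contributing (x − 0)^3

So m_A(x) = x^3 = x^3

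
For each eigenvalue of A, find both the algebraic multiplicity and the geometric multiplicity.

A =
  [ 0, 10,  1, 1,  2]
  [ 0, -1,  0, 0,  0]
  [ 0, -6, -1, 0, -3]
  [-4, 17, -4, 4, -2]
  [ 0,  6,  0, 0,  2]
λ = -1: alg = 2, geom = 2; λ = 2: alg = 3, geom = 2

Step 1 — factor the characteristic polynomial to read off the algebraic multiplicities:
  χ_A(x) = (x - 2)^3*(x + 1)^2

Step 2 — compute geometric multiplicities via the rank-nullity identity g(λ) = n − rank(A − λI):
  rank(A − (-1)·I) = 3, so dim ker(A − (-1)·I) = n − 3 = 2
  rank(A − (2)·I) = 3, so dim ker(A − (2)·I) = n − 3 = 2

Summary:
  λ = -1: algebraic multiplicity = 2, geometric multiplicity = 2
  λ = 2: algebraic multiplicity = 3, geometric multiplicity = 2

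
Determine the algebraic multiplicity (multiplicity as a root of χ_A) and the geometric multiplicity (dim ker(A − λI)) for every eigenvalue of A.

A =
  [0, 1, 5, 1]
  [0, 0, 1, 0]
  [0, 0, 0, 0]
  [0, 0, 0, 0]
λ = 0: alg = 4, geom = 2

Step 1 — factor the characteristic polynomial to read off the algebraic multiplicities:
  χ_A(x) = x^4

Step 2 — compute geometric multiplicities via the rank-nullity identity g(λ) = n − rank(A − λI):
  rank(A − (0)·I) = 2, so dim ker(A − (0)·I) = n − 2 = 2

Summary:
  λ = 0: algebraic multiplicity = 4, geometric multiplicity = 2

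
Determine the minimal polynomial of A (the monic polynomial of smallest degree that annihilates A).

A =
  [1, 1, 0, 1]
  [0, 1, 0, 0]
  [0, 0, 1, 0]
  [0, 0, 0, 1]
x^2 - 2*x + 1

The characteristic polynomial is χ_A(x) = (x - 1)^4, so the eigenvalues are known. The minimal polynomial is
  m_A(x) = Π_λ (x − λ)^{k_λ}
where k_λ is the size of the *largest* Jordan block for λ (equivalently, the smallest k with (A − λI)^k v = 0 for every generalised eigenvector v of λ).

  λ = 1: largest Jordan block has size 2, contributing (x − 1)^2

So m_A(x) = (x - 1)^2 = x^2 - 2*x + 1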